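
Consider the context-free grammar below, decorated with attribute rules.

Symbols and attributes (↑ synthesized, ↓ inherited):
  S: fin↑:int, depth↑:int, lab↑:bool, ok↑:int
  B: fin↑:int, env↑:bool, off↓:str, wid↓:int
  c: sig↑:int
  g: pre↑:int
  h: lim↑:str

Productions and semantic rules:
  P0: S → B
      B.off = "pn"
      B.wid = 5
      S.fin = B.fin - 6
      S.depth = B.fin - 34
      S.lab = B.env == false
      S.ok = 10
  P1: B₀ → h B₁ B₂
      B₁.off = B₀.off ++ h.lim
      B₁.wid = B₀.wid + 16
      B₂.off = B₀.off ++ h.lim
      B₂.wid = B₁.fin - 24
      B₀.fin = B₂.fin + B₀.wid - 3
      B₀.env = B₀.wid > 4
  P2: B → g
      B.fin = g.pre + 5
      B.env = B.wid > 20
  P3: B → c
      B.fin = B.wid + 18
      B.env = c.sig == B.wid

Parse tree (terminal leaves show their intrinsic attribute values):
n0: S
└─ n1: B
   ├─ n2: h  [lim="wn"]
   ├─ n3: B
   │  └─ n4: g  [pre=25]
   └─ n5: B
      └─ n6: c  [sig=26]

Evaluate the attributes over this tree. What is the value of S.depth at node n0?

1. n1.off = "pn"  ["pn"]
2. n1.wid = 5  [5]
3. n2.lim = "wn"  [terminal]
4. n3.off = "pnwn"  [B₀.off ++ h.lim]
5. n3.wid = 21  [B₀.wid + 16]
6. n4.pre = 25  [terminal]
7. n3.fin = 30  [g.pre + 5]
8. n3.env = true  [B.wid > 20]
9. n5.off = "pnwn"  [B₀.off ++ h.lim]
10. n5.wid = 6  [B₁.fin - 24]
11. n6.sig = 26  [terminal]
12. n5.fin = 24  [B.wid + 18]
13. n5.env = false  [c.sig == B.wid]
14. n1.fin = 26  [B₂.fin + B₀.wid - 3]
15. n1.env = true  [B₀.wid > 4]
16. n0.fin = 20  [B.fin - 6]
17. n0.depth = -8  [B.fin - 34]
18. n0.lab = false  [B.env == false]
19. n0.ok = 10  [10]

-8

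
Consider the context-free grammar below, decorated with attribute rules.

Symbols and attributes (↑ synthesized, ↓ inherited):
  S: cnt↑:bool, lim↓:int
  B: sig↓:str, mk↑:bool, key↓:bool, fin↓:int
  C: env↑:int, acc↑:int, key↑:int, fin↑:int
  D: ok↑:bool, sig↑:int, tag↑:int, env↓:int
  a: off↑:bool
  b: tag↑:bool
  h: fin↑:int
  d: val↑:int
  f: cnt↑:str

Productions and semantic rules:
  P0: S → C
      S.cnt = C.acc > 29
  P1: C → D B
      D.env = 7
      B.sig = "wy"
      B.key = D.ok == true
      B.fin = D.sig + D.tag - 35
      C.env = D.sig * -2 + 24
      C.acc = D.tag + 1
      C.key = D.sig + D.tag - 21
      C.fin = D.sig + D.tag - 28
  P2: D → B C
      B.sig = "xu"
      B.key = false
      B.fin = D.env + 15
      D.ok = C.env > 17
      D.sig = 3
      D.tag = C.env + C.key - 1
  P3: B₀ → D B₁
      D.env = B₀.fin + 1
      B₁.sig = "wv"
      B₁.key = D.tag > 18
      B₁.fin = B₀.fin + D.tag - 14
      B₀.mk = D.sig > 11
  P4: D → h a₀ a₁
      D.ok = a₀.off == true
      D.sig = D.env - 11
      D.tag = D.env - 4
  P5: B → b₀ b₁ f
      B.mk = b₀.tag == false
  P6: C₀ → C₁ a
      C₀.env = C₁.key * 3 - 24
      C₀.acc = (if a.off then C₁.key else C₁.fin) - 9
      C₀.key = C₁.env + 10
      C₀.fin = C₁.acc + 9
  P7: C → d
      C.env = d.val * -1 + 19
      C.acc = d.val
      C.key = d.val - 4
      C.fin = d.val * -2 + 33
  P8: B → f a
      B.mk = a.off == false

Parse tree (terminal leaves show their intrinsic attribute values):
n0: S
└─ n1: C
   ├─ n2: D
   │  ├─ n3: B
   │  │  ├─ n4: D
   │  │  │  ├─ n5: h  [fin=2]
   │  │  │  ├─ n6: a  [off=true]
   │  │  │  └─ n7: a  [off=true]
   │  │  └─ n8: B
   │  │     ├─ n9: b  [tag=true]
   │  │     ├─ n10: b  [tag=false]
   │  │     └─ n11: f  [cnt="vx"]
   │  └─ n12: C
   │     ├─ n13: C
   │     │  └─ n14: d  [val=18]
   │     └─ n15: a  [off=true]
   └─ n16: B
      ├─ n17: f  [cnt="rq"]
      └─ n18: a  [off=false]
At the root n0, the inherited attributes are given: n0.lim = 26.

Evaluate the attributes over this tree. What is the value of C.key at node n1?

10

1. n0.lim = 26  [given at root]
2. n2.env = 7  [7]
3. n3.sig = "xu"  ["xu"]
4. n3.key = false  [false]
5. n3.fin = 22  [D.env + 15]
6. n4.env = 23  [B₀.fin + 1]
7. n5.fin = 2  [terminal]
8. n6.off = true  [terminal]
9. n7.off = true  [terminal]
10. n4.ok = true  [a₀.off == true]
11. n4.sig = 12  [D.env - 11]
12. n4.tag = 19  [D.env - 4]
13. n8.sig = "wv"  ["wv"]
14. n8.key = true  [D.tag > 18]
15. n8.fin = 27  [B₀.fin + D.tag - 14]
16. n9.tag = true  [terminal]
17. n10.tag = false  [terminal]
18. n11.cnt = "vx"  [terminal]
19. n8.mk = false  [b₀.tag == false]
20. n3.mk = true  [D.sig > 11]
21. n14.val = 18  [terminal]
22. n13.env = 1  [d.val * -1 + 19]
23. n13.acc = 18  [d.val]
24. n13.key = 14  [d.val - 4]
25. n13.fin = -3  [d.val * -2 + 33]
26. n15.off = true  [terminal]
27. n12.env = 18  [C₁.key * 3 - 24]
28. n12.acc = 5  [(if a.off then C₁.key else C₁.fin) - 9]
29. n12.key = 11  [C₁.env + 10]
30. n12.fin = 27  [C₁.acc + 9]
31. n2.ok = true  [C.env > 17]
32. n2.sig = 3  [3]
33. n2.tag = 28  [C.env + C.key - 1]
34. n16.sig = "wy"  ["wy"]
35. n16.key = true  [D.ok == true]
36. n16.fin = -4  [D.sig + D.tag - 35]
37. n17.cnt = "rq"  [terminal]
38. n18.off = false  [terminal]
39. n16.mk = true  [a.off == false]
40. n1.env = 18  [D.sig * -2 + 24]
41. n1.acc = 29  [D.tag + 1]
42. n1.key = 10  [D.sig + D.tag - 21]
43. n1.fin = 3  [D.sig + D.tag - 28]
44. n0.cnt = false  [C.acc > 29]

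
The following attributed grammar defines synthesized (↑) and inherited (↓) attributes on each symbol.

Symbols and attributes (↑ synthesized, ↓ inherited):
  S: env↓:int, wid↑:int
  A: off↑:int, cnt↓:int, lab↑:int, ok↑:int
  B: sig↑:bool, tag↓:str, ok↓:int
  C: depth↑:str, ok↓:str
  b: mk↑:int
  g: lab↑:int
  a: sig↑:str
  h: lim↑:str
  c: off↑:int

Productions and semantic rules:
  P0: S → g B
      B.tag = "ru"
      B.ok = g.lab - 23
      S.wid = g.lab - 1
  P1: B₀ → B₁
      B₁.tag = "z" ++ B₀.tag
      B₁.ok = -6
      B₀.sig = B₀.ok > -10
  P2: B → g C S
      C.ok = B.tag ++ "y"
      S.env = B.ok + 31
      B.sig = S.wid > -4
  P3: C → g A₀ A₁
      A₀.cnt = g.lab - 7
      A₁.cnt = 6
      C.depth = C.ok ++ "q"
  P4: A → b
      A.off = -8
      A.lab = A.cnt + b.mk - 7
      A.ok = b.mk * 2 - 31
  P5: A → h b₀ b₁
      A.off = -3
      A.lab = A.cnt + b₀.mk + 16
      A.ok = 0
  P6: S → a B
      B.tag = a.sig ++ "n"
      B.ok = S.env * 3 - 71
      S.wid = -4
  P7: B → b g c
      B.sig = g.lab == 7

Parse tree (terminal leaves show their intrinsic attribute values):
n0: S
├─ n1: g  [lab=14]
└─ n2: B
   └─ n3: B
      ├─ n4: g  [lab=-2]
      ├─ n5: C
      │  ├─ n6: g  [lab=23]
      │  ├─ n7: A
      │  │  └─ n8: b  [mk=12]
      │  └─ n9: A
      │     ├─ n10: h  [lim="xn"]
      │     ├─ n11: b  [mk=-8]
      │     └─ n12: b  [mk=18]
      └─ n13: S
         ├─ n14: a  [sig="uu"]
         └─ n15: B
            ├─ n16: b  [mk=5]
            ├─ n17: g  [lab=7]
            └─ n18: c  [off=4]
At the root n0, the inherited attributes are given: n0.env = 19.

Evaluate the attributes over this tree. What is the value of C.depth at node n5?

"zruyq"

1. n0.env = 19  [given at root]
2. n1.lab = 14  [terminal]
3. n2.tag = "ru"  ["ru"]
4. n2.ok = -9  [g.lab - 23]
5. n3.tag = "zru"  ["z" ++ B₀.tag]
6. n3.ok = -6  [-6]
7. n4.lab = -2  [terminal]
8. n5.ok = "zruy"  [B.tag ++ "y"]
9. n6.lab = 23  [terminal]
10. n7.cnt = 16  [g.lab - 7]
11. n8.mk = 12  [terminal]
12. n7.off = -8  [-8]
13. n7.lab = 21  [A.cnt + b.mk - 7]
14. n7.ok = -7  [b.mk * 2 - 31]
15. n9.cnt = 6  [6]
16. n10.lim = "xn"  [terminal]
17. n11.mk = -8  [terminal]
18. n12.mk = 18  [terminal]
19. n9.off = -3  [-3]
20. n9.lab = 14  [A.cnt + b₀.mk + 16]
21. n9.ok = 0  [0]
22. n5.depth = "zruyq"  [C.ok ++ "q"]
23. n13.env = 25  [B.ok + 31]
24. n14.sig = "uu"  [terminal]
25. n15.tag = "uun"  [a.sig ++ "n"]
26. n15.ok = 4  [S.env * 3 - 71]
27. n16.mk = 5  [terminal]
28. n17.lab = 7  [terminal]
29. n18.off = 4  [terminal]
30. n15.sig = true  [g.lab == 7]
31. n13.wid = -4  [-4]
32. n3.sig = false  [S.wid > -4]
33. n2.sig = true  [B₀.ok > -10]
34. n0.wid = 13  [g.lab - 1]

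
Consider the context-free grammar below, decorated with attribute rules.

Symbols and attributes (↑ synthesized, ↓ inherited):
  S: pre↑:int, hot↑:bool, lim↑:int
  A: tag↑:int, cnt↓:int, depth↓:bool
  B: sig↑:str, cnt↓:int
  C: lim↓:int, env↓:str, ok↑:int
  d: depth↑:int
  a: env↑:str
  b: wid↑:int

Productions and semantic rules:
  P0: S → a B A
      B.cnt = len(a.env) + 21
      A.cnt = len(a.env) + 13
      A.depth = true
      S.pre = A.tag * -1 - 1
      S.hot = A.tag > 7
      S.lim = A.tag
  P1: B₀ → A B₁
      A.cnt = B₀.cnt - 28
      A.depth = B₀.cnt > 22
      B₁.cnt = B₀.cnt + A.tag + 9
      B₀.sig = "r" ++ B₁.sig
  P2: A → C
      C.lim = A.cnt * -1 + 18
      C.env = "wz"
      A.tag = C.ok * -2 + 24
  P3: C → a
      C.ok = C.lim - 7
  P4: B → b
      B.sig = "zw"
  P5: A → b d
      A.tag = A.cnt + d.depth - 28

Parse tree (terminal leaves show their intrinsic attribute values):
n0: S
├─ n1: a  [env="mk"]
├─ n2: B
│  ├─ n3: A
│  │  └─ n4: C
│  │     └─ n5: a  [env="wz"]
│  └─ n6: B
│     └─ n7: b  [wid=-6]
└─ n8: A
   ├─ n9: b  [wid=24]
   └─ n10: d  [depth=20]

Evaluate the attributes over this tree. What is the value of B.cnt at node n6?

1. n1.env = "mk"  [terminal]
2. n2.cnt = 23  [len(a.env) + 21]
3. n3.cnt = -5  [B₀.cnt - 28]
4. n3.depth = true  [B₀.cnt > 22]
5. n4.lim = 23  [A.cnt * -1 + 18]
6. n4.env = "wz"  ["wz"]
7. n5.env = "wz"  [terminal]
8. n4.ok = 16  [C.lim - 7]
9. n3.tag = -8  [C.ok * -2 + 24]
10. n6.cnt = 24  [B₀.cnt + A.tag + 9]
11. n7.wid = -6  [terminal]
12. n6.sig = "zw"  ["zw"]
13. n2.sig = "rzw"  ["r" ++ B₁.sig]
14. n8.cnt = 15  [len(a.env) + 13]
15. n8.depth = true  [true]
16. n9.wid = 24  [terminal]
17. n10.depth = 20  [terminal]
18. n8.tag = 7  [A.cnt + d.depth - 28]
19. n0.pre = -8  [A.tag * -1 - 1]
20. n0.hot = false  [A.tag > 7]
21. n0.lim = 7  [A.tag]

24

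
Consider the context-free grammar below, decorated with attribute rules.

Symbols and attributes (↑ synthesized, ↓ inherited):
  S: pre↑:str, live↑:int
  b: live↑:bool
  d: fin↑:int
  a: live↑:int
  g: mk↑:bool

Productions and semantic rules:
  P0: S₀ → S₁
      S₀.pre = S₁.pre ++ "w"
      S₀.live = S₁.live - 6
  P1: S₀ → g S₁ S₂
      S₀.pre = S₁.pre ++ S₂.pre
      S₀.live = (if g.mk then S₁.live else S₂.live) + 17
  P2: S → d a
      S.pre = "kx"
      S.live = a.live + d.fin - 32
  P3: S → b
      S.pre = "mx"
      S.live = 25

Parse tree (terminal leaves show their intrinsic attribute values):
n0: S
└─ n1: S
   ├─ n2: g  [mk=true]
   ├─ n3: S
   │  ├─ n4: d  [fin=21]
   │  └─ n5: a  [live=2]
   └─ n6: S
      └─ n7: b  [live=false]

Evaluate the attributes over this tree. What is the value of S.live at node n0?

1. n2.mk = true  [terminal]
2. n4.fin = 21  [terminal]
3. n5.live = 2  [terminal]
4. n3.pre = "kx"  ["kx"]
5. n3.live = -9  [a.live + d.fin - 32]
6. n7.live = false  [terminal]
7. n6.pre = "mx"  ["mx"]
8. n6.live = 25  [25]
9. n1.pre = "kxmx"  [S₁.pre ++ S₂.pre]
10. n1.live = 8  [(if g.mk then S₁.live else S₂.live) + 17]
11. n0.pre = "kxmxw"  [S₁.pre ++ "w"]
12. n0.live = 2  [S₁.live - 6]

2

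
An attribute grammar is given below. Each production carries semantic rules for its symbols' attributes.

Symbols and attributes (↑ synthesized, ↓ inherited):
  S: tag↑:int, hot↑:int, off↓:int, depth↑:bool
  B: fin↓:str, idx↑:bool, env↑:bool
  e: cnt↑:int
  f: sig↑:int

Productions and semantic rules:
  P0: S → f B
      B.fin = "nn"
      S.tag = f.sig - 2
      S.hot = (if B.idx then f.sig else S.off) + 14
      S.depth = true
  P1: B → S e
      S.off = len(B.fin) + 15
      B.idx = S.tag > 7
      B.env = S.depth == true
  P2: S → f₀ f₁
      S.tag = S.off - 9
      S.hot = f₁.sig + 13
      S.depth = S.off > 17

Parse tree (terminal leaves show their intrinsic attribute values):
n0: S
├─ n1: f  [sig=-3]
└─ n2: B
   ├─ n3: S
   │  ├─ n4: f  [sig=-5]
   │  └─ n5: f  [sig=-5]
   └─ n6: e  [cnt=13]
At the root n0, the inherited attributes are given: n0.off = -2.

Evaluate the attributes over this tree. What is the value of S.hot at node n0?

11

1. n0.off = -2  [given at root]
2. n1.sig = -3  [terminal]
3. n2.fin = "nn"  ["nn"]
4. n3.off = 17  [len(B.fin) + 15]
5. n4.sig = -5  [terminal]
6. n5.sig = -5  [terminal]
7. n3.tag = 8  [S.off - 9]
8. n3.hot = 8  [f₁.sig + 13]
9. n3.depth = false  [S.off > 17]
10. n6.cnt = 13  [terminal]
11. n2.idx = true  [S.tag > 7]
12. n2.env = false  [S.depth == true]
13. n0.tag = -5  [f.sig - 2]
14. n0.hot = 11  [(if B.idx then f.sig else S.off) + 14]
15. n0.depth = true  [true]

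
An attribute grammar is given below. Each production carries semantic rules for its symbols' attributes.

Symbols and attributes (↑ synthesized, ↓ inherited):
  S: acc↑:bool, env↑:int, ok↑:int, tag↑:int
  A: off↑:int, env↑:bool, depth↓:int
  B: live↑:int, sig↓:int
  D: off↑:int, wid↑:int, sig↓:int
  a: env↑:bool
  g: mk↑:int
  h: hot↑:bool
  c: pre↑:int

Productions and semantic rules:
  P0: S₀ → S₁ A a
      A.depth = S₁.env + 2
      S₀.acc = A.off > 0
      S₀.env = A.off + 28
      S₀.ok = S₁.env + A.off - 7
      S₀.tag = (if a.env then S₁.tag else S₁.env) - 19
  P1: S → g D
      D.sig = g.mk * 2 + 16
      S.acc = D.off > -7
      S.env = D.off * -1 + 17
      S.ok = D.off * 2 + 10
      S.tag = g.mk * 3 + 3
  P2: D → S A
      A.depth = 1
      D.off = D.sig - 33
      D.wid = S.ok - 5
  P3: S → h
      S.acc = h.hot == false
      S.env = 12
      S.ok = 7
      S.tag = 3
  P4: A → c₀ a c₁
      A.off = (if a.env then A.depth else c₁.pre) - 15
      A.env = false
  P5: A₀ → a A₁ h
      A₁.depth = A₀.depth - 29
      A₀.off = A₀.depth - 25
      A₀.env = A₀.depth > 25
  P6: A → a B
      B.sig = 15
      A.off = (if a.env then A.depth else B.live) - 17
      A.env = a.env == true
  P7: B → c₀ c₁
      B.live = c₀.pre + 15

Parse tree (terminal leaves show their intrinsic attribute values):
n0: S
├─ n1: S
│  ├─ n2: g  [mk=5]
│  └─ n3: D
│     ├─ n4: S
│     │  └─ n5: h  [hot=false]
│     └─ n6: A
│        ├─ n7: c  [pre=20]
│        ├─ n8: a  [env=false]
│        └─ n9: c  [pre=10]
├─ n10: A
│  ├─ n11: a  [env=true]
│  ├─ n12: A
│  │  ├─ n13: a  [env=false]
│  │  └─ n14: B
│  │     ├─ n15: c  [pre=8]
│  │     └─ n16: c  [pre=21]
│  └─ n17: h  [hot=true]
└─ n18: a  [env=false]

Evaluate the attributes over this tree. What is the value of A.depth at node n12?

-3

1. n2.mk = 5  [terminal]
2. n3.sig = 26  [g.mk * 2 + 16]
3. n5.hot = false  [terminal]
4. n4.acc = true  [h.hot == false]
5. n4.env = 12  [12]
6. n4.ok = 7  [7]
7. n4.tag = 3  [3]
8. n6.depth = 1  [1]
9. n7.pre = 20  [terminal]
10. n8.env = false  [terminal]
11. n9.pre = 10  [terminal]
12. n6.off = -5  [(if a.env then A.depth else c₁.pre) - 15]
13. n6.env = false  [false]
14. n3.off = -7  [D.sig - 33]
15. n3.wid = 2  [S.ok - 5]
16. n1.acc = false  [D.off > -7]
17. n1.env = 24  [D.off * -1 + 17]
18. n1.ok = -4  [D.off * 2 + 10]
19. n1.tag = 18  [g.mk * 3 + 3]
20. n10.depth = 26  [S₁.env + 2]
21. n11.env = true  [terminal]
22. n12.depth = -3  [A₀.depth - 29]
23. n13.env = false  [terminal]
24. n14.sig = 15  [15]
25. n15.pre = 8  [terminal]
26. n16.pre = 21  [terminal]
27. n14.live = 23  [c₀.pre + 15]
28. n12.off = 6  [(if a.env then A.depth else B.live) - 17]
29. n12.env = false  [a.env == true]
30. n17.hot = true  [terminal]
31. n10.off = 1  [A₀.depth - 25]
32. n10.env = true  [A₀.depth > 25]
33. n18.env = false  [terminal]
34. n0.acc = true  [A.off > 0]
35. n0.env = 29  [A.off + 28]
36. n0.ok = 18  [S₁.env + A.off - 7]
37. n0.tag = 5  [(if a.env then S₁.tag else S₁.env) - 19]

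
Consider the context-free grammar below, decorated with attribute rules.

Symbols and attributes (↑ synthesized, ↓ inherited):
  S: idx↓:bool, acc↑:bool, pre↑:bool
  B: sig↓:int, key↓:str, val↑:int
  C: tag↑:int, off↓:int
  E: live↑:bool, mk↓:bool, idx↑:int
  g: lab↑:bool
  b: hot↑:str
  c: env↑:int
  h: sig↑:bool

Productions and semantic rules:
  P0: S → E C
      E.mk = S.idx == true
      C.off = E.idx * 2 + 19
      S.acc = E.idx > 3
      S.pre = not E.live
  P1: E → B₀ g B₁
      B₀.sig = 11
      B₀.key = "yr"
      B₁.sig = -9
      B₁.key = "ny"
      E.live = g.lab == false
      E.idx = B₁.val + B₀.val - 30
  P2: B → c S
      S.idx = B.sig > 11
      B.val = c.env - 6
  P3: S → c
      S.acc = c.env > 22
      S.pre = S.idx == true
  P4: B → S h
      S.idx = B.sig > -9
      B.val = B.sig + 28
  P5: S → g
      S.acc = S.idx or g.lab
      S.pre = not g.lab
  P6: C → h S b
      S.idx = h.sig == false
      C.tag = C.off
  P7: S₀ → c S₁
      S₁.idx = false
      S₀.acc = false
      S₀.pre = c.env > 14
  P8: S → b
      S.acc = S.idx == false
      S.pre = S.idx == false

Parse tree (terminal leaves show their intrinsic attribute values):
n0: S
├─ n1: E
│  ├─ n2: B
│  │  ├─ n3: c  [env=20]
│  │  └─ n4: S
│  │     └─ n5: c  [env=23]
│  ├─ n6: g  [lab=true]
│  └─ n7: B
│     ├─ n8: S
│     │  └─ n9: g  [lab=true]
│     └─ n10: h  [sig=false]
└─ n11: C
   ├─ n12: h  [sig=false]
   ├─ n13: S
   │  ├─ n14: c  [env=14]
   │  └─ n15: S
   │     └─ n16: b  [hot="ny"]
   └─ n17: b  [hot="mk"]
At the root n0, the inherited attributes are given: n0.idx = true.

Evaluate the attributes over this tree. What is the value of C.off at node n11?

1. n0.idx = true  [given at root]
2. n1.mk = true  [S.idx == true]
3. n2.sig = 11  [11]
4. n2.key = "yr"  ["yr"]
5. n3.env = 20  [terminal]
6. n4.idx = false  [B.sig > 11]
7. n5.env = 23  [terminal]
8. n4.acc = true  [c.env > 22]
9. n4.pre = false  [S.idx == true]
10. n2.val = 14  [c.env - 6]
11. n6.lab = true  [terminal]
12. n7.sig = -9  [-9]
13. n7.key = "ny"  ["ny"]
14. n8.idx = false  [B.sig > -9]
15. n9.lab = true  [terminal]
16. n8.acc = true  [S.idx or g.lab]
17. n8.pre = false  [not g.lab]
18. n10.sig = false  [terminal]
19. n7.val = 19  [B.sig + 28]
20. n1.live = false  [g.lab == false]
21. n1.idx = 3  [B₁.val + B₀.val - 30]
22. n11.off = 25  [E.idx * 2 + 19]
23. n12.sig = false  [terminal]
24. n13.idx = true  [h.sig == false]
25. n14.env = 14  [terminal]
26. n15.idx = false  [false]
27. n16.hot = "ny"  [terminal]
28. n15.acc = true  [S.idx == false]
29. n15.pre = true  [S.idx == false]
30. n13.acc = false  [false]
31. n13.pre = false  [c.env > 14]
32. n17.hot = "mk"  [terminal]
33. n11.tag = 25  [C.off]
34. n0.acc = false  [E.idx > 3]
35. n0.pre = true  [not E.live]

25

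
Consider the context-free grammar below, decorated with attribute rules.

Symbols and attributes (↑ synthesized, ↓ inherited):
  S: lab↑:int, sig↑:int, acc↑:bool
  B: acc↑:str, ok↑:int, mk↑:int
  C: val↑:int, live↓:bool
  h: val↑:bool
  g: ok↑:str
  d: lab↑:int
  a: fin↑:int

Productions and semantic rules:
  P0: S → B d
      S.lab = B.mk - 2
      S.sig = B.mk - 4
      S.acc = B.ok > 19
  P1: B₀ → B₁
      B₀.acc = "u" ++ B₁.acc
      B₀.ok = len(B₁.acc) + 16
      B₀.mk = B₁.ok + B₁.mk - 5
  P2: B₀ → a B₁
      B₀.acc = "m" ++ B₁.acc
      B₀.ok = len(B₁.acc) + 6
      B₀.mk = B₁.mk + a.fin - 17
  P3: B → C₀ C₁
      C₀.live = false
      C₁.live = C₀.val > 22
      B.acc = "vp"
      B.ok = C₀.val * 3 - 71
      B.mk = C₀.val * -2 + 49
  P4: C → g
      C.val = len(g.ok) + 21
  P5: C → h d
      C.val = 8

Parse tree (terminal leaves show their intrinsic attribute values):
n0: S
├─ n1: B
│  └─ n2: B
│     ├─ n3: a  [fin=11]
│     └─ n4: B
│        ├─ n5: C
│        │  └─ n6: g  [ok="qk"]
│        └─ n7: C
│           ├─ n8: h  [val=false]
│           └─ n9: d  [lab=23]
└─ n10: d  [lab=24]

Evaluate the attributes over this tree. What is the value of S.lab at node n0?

-2

1. n3.fin = 11  [terminal]
2. n5.live = false  [false]
3. n6.ok = "qk"  [terminal]
4. n5.val = 23  [len(g.ok) + 21]
5. n7.live = true  [C₀.val > 22]
6. n8.val = false  [terminal]
7. n9.lab = 23  [terminal]
8. n7.val = 8  [8]
9. n4.acc = "vp"  ["vp"]
10. n4.ok = -2  [C₀.val * 3 - 71]
11. n4.mk = 3  [C₀.val * -2 + 49]
12. n2.acc = "mvp"  ["m" ++ B₁.acc]
13. n2.ok = 8  [len(B₁.acc) + 6]
14. n2.mk = -3  [B₁.mk + a.fin - 17]
15. n1.acc = "umvp"  ["u" ++ B₁.acc]
16. n1.ok = 19  [len(B₁.acc) + 16]
17. n1.mk = 0  [B₁.ok + B₁.mk - 5]
18. n10.lab = 24  [terminal]
19. n0.lab = -2  [B.mk - 2]
20. n0.sig = -4  [B.mk - 4]
21. n0.acc = false  [B.ok > 19]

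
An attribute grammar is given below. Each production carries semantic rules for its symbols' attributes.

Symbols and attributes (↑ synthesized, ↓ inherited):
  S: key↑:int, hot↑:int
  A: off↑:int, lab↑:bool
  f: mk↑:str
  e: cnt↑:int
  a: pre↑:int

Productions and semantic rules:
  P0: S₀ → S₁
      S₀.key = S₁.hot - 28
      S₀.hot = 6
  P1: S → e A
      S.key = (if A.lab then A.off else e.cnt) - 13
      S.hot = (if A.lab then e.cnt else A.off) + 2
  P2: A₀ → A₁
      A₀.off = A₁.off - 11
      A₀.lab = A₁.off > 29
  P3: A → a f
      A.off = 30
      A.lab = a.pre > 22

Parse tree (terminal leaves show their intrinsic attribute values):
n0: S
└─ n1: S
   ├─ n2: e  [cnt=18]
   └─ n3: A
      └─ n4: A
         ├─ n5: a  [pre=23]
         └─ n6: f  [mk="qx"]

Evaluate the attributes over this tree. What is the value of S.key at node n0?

-8

1. n2.cnt = 18  [terminal]
2. n5.pre = 23  [terminal]
3. n6.mk = "qx"  [terminal]
4. n4.off = 30  [30]
5. n4.lab = true  [a.pre > 22]
6. n3.off = 19  [A₁.off - 11]
7. n3.lab = true  [A₁.off > 29]
8. n1.key = 6  [(if A.lab then A.off else e.cnt) - 13]
9. n1.hot = 20  [(if A.lab then e.cnt else A.off) + 2]
10. n0.key = -8  [S₁.hot - 28]
11. n0.hot = 6  [6]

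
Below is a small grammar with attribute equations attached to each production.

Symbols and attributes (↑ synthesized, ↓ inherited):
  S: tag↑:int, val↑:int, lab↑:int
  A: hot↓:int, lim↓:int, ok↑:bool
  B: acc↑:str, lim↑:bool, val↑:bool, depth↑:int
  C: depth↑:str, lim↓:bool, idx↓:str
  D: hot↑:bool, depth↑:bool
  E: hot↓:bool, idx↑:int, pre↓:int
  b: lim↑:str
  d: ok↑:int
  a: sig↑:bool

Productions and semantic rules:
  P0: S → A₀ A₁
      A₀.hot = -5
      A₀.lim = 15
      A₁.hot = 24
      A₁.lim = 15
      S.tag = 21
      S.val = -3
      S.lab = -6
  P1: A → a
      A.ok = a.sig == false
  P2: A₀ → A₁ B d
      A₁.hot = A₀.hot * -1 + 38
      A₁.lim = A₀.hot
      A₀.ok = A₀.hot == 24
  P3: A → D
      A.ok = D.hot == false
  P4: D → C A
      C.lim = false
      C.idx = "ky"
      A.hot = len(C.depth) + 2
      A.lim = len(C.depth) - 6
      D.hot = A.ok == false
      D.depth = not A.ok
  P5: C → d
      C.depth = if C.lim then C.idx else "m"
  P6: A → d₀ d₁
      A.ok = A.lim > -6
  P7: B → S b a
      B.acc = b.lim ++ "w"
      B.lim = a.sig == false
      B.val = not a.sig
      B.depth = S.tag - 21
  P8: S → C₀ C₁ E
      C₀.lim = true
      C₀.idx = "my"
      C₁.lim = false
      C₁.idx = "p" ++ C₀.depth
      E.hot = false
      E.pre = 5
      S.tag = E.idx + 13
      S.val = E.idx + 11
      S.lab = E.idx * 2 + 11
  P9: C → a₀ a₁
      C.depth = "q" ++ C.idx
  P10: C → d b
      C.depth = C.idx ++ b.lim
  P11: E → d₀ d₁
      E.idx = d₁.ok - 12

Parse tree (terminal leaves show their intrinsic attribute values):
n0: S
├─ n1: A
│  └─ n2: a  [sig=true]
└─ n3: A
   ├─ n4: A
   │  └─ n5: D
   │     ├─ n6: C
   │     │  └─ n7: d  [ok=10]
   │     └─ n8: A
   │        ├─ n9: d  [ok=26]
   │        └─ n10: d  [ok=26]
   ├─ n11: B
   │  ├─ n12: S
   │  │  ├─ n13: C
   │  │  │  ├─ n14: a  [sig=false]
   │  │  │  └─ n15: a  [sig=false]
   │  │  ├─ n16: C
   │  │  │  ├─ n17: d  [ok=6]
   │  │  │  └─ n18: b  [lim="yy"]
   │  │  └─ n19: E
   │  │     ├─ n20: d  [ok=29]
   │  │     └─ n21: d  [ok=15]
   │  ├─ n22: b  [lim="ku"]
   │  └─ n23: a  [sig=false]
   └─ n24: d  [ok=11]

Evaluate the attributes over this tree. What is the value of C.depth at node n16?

"pqmyyy"

1. n1.hot = -5  [-5]
2. n1.lim = 15  [15]
3. n2.sig = true  [terminal]
4. n1.ok = false  [a.sig == false]
5. n3.hot = 24  [24]
6. n3.lim = 15  [15]
7. n4.hot = 14  [A₀.hot * -1 + 38]
8. n4.lim = 24  [A₀.hot]
9. n6.lim = false  [false]
10. n6.idx = "ky"  ["ky"]
11. n7.ok = 10  [terminal]
12. n6.depth = "m"  [if C.lim then C.idx else "m"]
13. n8.hot = 3  [len(C.depth) + 2]
14. n8.lim = -5  [len(C.depth) - 6]
15. n9.ok = 26  [terminal]
16. n10.ok = 26  [terminal]
17. n8.ok = true  [A.lim > -6]
18. n5.hot = false  [A.ok == false]
19. n5.depth = false  [not A.ok]
20. n4.ok = true  [D.hot == false]
21. n13.lim = true  [true]
22. n13.idx = "my"  ["my"]
23. n14.sig = false  [terminal]
24. n15.sig = false  [terminal]
25. n13.depth = "qmy"  ["q" ++ C.idx]
26. n16.lim = false  [false]
27. n16.idx = "pqmy"  ["p" ++ C₀.depth]
28. n17.ok = 6  [terminal]
29. n18.lim = "yy"  [terminal]
30. n16.depth = "pqmyyy"  [C.idx ++ b.lim]
31. n19.hot = false  [false]
32. n19.pre = 5  [5]
33. n20.ok = 29  [terminal]
34. n21.ok = 15  [terminal]
35. n19.idx = 3  [d₁.ok - 12]
36. n12.tag = 16  [E.idx + 13]
37. n12.val = 14  [E.idx + 11]
38. n12.lab = 17  [E.idx * 2 + 11]
39. n22.lim = "ku"  [terminal]
40. n23.sig = false  [terminal]
41. n11.acc = "kuw"  [b.lim ++ "w"]
42. n11.lim = true  [a.sig == false]
43. n11.val = true  [not a.sig]
44. n11.depth = -5  [S.tag - 21]
45. n24.ok = 11  [terminal]
46. n3.ok = true  [A₀.hot == 24]
47. n0.tag = 21  [21]
48. n0.val = -3  [-3]
49. n0.lab = -6  [-6]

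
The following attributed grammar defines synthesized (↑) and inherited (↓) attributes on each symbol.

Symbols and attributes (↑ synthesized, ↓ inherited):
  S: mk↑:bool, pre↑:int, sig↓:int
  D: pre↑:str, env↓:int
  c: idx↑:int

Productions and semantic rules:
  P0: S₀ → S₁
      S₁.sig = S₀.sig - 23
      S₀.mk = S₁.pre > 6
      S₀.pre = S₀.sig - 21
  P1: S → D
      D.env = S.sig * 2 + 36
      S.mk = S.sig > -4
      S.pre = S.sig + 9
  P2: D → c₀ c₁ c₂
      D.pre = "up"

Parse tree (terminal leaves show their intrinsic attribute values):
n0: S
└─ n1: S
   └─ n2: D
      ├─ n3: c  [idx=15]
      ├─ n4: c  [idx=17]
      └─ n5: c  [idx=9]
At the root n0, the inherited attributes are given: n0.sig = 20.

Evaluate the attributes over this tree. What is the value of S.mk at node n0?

1. n0.sig = 20  [given at root]
2. n1.sig = -3  [S₀.sig - 23]
3. n2.env = 30  [S.sig * 2 + 36]
4. n3.idx = 15  [terminal]
5. n4.idx = 17  [terminal]
6. n5.idx = 9  [terminal]
7. n2.pre = "up"  ["up"]
8. n1.mk = true  [S.sig > -4]
9. n1.pre = 6  [S.sig + 9]
10. n0.mk = false  [S₁.pre > 6]
11. n0.pre = -1  [S₀.sig - 21]

false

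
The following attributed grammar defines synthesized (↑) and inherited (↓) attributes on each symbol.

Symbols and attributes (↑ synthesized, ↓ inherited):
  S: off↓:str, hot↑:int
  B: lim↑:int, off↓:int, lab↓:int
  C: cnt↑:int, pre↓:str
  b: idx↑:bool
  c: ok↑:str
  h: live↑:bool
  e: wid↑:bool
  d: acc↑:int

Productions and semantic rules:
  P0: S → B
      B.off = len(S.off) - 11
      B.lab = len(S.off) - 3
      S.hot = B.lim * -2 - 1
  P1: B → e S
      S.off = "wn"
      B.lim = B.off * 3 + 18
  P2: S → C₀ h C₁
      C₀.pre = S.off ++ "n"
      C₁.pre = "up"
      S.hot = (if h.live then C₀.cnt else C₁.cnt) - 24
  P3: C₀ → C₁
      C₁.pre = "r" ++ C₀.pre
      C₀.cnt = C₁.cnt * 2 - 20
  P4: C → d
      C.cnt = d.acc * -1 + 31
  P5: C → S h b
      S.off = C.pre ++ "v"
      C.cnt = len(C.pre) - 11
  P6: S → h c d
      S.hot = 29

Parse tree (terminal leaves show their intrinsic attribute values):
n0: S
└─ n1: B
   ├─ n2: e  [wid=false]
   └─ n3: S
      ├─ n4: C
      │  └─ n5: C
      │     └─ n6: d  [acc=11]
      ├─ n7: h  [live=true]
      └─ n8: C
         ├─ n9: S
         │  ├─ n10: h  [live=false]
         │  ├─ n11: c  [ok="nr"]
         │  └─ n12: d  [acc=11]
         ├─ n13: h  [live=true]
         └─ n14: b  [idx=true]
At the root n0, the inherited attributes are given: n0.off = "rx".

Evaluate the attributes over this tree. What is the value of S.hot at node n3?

1. n0.off = "rx"  [given at root]
2. n1.off = -9  [len(S.off) - 11]
3. n1.lab = -1  [len(S.off) - 3]
4. n2.wid = false  [terminal]
5. n3.off = "wn"  ["wn"]
6. n4.pre = "wnn"  [S.off ++ "n"]
7. n5.pre = "rwnn"  ["r" ++ C₀.pre]
8. n6.acc = 11  [terminal]
9. n5.cnt = 20  [d.acc * -1 + 31]
10. n4.cnt = 20  [C₁.cnt * 2 - 20]
11. n7.live = true  [terminal]
12. n8.pre = "up"  ["up"]
13. n9.off = "upv"  [C.pre ++ "v"]
14. n10.live = false  [terminal]
15. n11.ok = "nr"  [terminal]
16. n12.acc = 11  [terminal]
17. n9.hot = 29  [29]
18. n13.live = true  [terminal]
19. n14.idx = true  [terminal]
20. n8.cnt = -9  [len(C.pre) - 11]
21. n3.hot = -4  [(if h.live then C₀.cnt else C₁.cnt) - 24]
22. n1.lim = -9  [B.off * 3 + 18]
23. n0.hot = 17  [B.lim * -2 - 1]

-4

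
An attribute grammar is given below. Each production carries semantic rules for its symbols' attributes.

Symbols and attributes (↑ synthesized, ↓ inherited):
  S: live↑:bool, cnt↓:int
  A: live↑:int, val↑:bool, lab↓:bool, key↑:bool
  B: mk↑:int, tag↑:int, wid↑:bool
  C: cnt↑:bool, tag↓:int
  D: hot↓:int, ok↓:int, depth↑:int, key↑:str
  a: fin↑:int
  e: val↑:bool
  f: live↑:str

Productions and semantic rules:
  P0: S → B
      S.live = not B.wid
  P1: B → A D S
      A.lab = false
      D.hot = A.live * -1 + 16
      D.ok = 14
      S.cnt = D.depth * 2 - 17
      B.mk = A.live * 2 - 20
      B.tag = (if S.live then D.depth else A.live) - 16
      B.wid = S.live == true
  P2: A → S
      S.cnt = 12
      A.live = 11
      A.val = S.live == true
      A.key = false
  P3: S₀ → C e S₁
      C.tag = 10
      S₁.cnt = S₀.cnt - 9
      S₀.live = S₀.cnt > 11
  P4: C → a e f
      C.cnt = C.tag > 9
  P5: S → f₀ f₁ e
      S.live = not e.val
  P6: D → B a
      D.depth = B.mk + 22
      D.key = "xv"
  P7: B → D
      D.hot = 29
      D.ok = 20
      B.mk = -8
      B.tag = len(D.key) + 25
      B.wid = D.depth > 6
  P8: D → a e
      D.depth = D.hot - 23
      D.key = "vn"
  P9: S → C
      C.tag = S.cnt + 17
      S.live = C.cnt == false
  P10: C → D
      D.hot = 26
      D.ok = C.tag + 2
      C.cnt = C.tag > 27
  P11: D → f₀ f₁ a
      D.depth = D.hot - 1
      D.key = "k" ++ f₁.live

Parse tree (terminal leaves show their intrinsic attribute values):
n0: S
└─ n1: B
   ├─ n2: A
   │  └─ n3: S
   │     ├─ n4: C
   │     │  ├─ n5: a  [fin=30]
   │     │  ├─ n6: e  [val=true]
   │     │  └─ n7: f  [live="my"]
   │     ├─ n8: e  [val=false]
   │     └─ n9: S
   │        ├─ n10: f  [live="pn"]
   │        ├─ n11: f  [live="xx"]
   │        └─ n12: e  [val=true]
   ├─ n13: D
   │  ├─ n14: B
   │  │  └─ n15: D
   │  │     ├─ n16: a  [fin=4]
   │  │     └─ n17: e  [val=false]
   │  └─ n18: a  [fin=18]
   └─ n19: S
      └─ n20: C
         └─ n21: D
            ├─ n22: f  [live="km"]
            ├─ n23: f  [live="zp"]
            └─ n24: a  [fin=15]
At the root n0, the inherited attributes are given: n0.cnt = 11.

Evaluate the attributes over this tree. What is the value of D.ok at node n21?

30

1. n0.cnt = 11  [given at root]
2. n2.lab = false  [false]
3. n3.cnt = 12  [12]
4. n4.tag = 10  [10]
5. n5.fin = 30  [terminal]
6. n6.val = true  [terminal]
7. n7.live = "my"  [terminal]
8. n4.cnt = true  [C.tag > 9]
9. n8.val = false  [terminal]
10. n9.cnt = 3  [S₀.cnt - 9]
11. n10.live = "pn"  [terminal]
12. n11.live = "xx"  [terminal]
13. n12.val = true  [terminal]
14. n9.live = false  [not e.val]
15. n3.live = true  [S₀.cnt > 11]
16. n2.live = 11  [11]
17. n2.val = true  [S.live == true]
18. n2.key = false  [false]
19. n13.hot = 5  [A.live * -1 + 16]
20. n13.ok = 14  [14]
21. n15.hot = 29  [29]
22. n15.ok = 20  [20]
23. n16.fin = 4  [terminal]
24. n17.val = false  [terminal]
25. n15.depth = 6  [D.hot - 23]
26. n15.key = "vn"  ["vn"]
27. n14.mk = -8  [-8]
28. n14.tag = 27  [len(D.key) + 25]
29. n14.wid = false  [D.depth > 6]
30. n18.fin = 18  [terminal]
31. n13.depth = 14  [B.mk + 22]
32. n13.key = "xv"  ["xv"]
33. n19.cnt = 11  [D.depth * 2 - 17]
34. n20.tag = 28  [S.cnt + 17]
35. n21.hot = 26  [26]
36. n21.ok = 30  [C.tag + 2]
37. n22.live = "km"  [terminal]
38. n23.live = "zp"  [terminal]
39. n24.fin = 15  [terminal]
40. n21.depth = 25  [D.hot - 1]
41. n21.key = "kzp"  ["k" ++ f₁.live]
42. n20.cnt = true  [C.tag > 27]
43. n19.live = false  [C.cnt == false]
44. n1.mk = 2  [A.live * 2 - 20]
45. n1.tag = -5  [(if S.live then D.depth else A.live) - 16]
46. n1.wid = false  [S.live == true]
47. n0.live = true  [not B.wid]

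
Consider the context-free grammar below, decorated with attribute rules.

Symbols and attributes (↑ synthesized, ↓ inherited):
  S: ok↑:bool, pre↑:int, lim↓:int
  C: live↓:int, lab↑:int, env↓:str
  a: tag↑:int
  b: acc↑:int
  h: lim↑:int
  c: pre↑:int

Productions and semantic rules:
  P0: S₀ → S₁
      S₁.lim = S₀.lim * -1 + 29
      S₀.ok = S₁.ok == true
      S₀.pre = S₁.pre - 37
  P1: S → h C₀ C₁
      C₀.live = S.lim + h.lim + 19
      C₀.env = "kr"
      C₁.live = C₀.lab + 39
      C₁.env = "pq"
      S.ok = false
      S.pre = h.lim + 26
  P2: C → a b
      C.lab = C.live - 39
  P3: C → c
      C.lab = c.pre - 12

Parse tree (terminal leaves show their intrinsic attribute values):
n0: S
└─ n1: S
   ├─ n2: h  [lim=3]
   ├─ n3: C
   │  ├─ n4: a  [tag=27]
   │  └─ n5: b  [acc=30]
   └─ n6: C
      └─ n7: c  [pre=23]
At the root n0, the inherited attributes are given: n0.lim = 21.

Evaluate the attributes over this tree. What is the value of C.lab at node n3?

-9

1. n0.lim = 21  [given at root]
2. n1.lim = 8  [S₀.lim * -1 + 29]
3. n2.lim = 3  [terminal]
4. n3.live = 30  [S.lim + h.lim + 19]
5. n3.env = "kr"  ["kr"]
6. n4.tag = 27  [terminal]
7. n5.acc = 30  [terminal]
8. n3.lab = -9  [C.live - 39]
9. n6.live = 30  [C₀.lab + 39]
10. n6.env = "pq"  ["pq"]
11. n7.pre = 23  [terminal]
12. n6.lab = 11  [c.pre - 12]
13. n1.ok = false  [false]
14. n1.pre = 29  [h.lim + 26]
15. n0.ok = false  [S₁.ok == true]
16. n0.pre = -8  [S₁.pre - 37]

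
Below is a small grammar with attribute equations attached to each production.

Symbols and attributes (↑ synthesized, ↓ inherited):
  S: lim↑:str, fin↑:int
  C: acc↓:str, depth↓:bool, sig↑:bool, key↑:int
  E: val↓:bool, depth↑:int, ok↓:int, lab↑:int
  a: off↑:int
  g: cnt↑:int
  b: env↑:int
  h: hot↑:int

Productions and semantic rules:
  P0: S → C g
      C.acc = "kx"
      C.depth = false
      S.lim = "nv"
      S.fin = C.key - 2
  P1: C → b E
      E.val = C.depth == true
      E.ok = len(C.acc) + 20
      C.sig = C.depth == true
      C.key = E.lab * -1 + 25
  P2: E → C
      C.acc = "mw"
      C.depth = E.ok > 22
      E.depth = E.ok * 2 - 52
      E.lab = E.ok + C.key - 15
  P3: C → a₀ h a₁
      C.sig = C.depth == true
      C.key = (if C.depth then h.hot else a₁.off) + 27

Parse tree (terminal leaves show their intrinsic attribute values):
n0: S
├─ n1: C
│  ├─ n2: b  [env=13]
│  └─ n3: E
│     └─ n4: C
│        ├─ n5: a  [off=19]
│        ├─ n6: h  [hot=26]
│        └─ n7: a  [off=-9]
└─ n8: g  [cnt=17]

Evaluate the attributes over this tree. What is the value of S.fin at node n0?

-2

1. n1.acc = "kx"  ["kx"]
2. n1.depth = false  [false]
3. n2.env = 13  [terminal]
4. n3.val = false  [C.depth == true]
5. n3.ok = 22  [len(C.acc) + 20]
6. n4.acc = "mw"  ["mw"]
7. n4.depth = false  [E.ok > 22]
8. n5.off = 19  [terminal]
9. n6.hot = 26  [terminal]
10. n7.off = -9  [terminal]
11. n4.sig = false  [C.depth == true]
12. n4.key = 18  [(if C.depth then h.hot else a₁.off) + 27]
13. n3.depth = -8  [E.ok * 2 - 52]
14. n3.lab = 25  [E.ok + C.key - 15]
15. n1.sig = false  [C.depth == true]
16. n1.key = 0  [E.lab * -1 + 25]
17. n8.cnt = 17  [terminal]
18. n0.lim = "nv"  ["nv"]
19. n0.fin = -2  [C.key - 2]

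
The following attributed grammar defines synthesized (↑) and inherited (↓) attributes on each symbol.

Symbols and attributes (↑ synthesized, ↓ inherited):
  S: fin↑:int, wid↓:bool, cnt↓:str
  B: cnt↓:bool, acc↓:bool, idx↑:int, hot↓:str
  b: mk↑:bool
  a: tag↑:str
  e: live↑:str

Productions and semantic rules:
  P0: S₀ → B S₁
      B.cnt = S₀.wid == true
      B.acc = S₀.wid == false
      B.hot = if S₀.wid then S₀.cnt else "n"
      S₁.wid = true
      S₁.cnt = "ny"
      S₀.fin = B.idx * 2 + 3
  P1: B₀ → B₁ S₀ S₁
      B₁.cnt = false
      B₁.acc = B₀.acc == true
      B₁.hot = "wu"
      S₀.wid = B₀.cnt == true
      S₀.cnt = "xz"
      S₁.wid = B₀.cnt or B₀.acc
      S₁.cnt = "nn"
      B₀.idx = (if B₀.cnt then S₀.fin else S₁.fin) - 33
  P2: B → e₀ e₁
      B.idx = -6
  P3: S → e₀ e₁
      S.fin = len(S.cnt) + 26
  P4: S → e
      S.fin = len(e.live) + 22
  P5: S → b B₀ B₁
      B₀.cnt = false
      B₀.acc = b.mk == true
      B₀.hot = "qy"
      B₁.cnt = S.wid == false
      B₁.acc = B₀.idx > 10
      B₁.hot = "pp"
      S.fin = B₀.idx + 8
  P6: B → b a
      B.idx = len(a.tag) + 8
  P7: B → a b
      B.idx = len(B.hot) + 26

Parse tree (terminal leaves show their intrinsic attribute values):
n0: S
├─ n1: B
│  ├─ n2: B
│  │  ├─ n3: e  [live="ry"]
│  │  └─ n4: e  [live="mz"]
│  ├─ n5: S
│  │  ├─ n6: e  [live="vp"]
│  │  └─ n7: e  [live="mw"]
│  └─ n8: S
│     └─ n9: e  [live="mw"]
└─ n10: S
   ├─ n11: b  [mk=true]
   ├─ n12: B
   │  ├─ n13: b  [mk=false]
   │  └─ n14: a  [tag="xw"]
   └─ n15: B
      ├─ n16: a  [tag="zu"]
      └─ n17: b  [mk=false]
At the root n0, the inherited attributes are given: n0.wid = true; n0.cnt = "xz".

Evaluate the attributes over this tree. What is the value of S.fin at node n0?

1. n0.wid = true  [given at root]
2. n0.cnt = "xz"  [given at root]
3. n1.cnt = true  [S₀.wid == true]
4. n1.acc = false  [S₀.wid == false]
5. n1.hot = "xz"  [if S₀.wid then S₀.cnt else "n"]
6. n2.cnt = false  [false]
7. n2.acc = false  [B₀.acc == true]
8. n2.hot = "wu"  ["wu"]
9. n3.live = "ry"  [terminal]
10. n4.live = "mz"  [terminal]
11. n2.idx = -6  [-6]
12. n5.wid = true  [B₀.cnt == true]
13. n5.cnt = "xz"  ["xz"]
14. n6.live = "vp"  [terminal]
15. n7.live = "mw"  [terminal]
16. n5.fin = 28  [len(S.cnt) + 26]
17. n8.wid = true  [B₀.cnt or B₀.acc]
18. n8.cnt = "nn"  ["nn"]
19. n9.live = "mw"  [terminal]
20. n8.fin = 24  [len(e.live) + 22]
21. n1.idx = -5  [(if B₀.cnt then S₀.fin else S₁.fin) - 33]
22. n10.wid = true  [true]
23. n10.cnt = "ny"  ["ny"]
24. n11.mk = true  [terminal]
25. n12.cnt = false  [false]
26. n12.acc = true  [b.mk == true]
27. n12.hot = "qy"  ["qy"]
28. n13.mk = false  [terminal]
29. n14.tag = "xw"  [terminal]
30. n12.idx = 10  [len(a.tag) + 8]
31. n15.cnt = false  [S.wid == false]
32. n15.acc = false  [B₀.idx > 10]
33. n15.hot = "pp"  ["pp"]
34. n16.tag = "zu"  [terminal]
35. n17.mk = false  [terminal]
36. n15.idx = 28  [len(B.hot) + 26]
37. n10.fin = 18  [B₀.idx + 8]
38. n0.fin = -7  [B.idx * 2 + 3]

-7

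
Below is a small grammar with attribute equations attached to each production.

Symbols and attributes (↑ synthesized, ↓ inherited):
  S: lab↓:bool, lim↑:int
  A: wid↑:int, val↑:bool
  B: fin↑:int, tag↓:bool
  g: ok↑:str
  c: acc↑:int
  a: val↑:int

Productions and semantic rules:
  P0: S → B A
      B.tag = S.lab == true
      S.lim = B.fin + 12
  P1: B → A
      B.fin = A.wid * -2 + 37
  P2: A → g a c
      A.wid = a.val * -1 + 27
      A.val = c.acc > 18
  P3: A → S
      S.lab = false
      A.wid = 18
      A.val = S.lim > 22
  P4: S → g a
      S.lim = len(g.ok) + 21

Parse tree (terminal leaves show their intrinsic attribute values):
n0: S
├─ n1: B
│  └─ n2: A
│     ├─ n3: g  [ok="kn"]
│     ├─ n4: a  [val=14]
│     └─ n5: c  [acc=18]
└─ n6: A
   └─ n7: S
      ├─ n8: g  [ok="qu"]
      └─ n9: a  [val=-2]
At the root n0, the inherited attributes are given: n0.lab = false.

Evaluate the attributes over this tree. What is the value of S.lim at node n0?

23

1. n0.lab = false  [given at root]
2. n1.tag = false  [S.lab == true]
3. n3.ok = "kn"  [terminal]
4. n4.val = 14  [terminal]
5. n5.acc = 18  [terminal]
6. n2.wid = 13  [a.val * -1 + 27]
7. n2.val = false  [c.acc > 18]
8. n1.fin = 11  [A.wid * -2 + 37]
9. n7.lab = false  [false]
10. n8.ok = "qu"  [terminal]
11. n9.val = -2  [terminal]
12. n7.lim = 23  [len(g.ok) + 21]
13. n6.wid = 18  [18]
14. n6.val = true  [S.lim > 22]
15. n0.lim = 23  [B.fin + 12]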